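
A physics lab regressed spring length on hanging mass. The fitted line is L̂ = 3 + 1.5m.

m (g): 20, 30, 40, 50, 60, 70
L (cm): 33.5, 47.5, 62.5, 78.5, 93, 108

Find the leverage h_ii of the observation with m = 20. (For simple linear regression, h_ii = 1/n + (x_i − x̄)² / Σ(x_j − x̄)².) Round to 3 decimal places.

h = 0.524

m̄ = (20 + 30 + 40 + 50 + 60 + 70)/6 = 45
Σ(m − m̄)² = 625 + 225 + 25 + 25 + 225 + 625 = 1750
h = 1/6 + (-25)²/1750 = 0.166667 + 0.357143 = 0.524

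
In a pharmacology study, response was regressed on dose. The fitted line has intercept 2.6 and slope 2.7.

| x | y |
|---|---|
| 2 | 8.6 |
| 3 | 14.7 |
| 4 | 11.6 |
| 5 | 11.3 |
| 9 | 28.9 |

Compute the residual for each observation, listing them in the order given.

x=2: ŷ = 2.6 + 2.7·2 = 8; r = 8.6 − 8 = 0.6
x=3: ŷ = 2.6 + 2.7·3 = 10.7; r = 14.7 − 10.7 = 4
x=4: ŷ = 2.6 + 2.7·4 = 13.4; r = 11.6 − 13.4 = -1.8
x=5: ŷ = 2.6 + 2.7·5 = 16.1; r = 11.3 − 16.1 = -4.8
x=9: ŷ = 2.6 + 2.7·9 = 26.9; r = 28.9 − 26.9 = 2

0.6, 4, -1.8, -4.8, 2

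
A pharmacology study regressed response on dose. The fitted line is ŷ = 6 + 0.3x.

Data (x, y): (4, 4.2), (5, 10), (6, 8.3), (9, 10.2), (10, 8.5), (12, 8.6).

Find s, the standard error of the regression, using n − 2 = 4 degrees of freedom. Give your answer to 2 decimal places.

x=4: ŷ = 6 + 0.3·4 = 7.2; r = 4.2 − 7.2 = -3
x=5: ŷ = 6 + 0.3·5 = 7.5; r = 10 − 7.5 = 2.5
x=6: ŷ = 6 + 0.3·6 = 7.8; r = 8.3 − 7.8 = 0.5
x=9: ŷ = 6 + 0.3·9 = 8.7; r = 10.2 − 8.7 = 1.5
x=10: ŷ = 6 + 0.3·10 = 9; r = 8.5 − 9 = -0.5
x=12: ŷ = 6 + 0.3·12 = 9.6; r = 8.6 − 9.6 = -1
SSE = 9 + 6.25 + 0.25 + 2.25 + 0.25 + 1 = 19
s = √(19/4) = √4.75 ≈ 2.18

s = 2.18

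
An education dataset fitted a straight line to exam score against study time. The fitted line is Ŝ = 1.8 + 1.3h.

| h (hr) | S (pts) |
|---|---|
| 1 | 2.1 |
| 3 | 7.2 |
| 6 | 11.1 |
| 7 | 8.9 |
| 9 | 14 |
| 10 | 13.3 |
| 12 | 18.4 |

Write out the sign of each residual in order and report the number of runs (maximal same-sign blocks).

6 runs

h=1: Ŝ = 1.8 + 1.3·1 = 3.1; r = 2.1 − 3.1 = -1
h=3: Ŝ = 1.8 + 1.3·3 = 5.7; r = 7.2 − 5.7 = 1.5
h=6: Ŝ = 1.8 + 1.3·6 = 9.6; r = 11.1 − 9.6 = 1.5
h=7: Ŝ = 1.8 + 1.3·7 = 10.9; r = 8.9 − 10.9 = -2
h=9: Ŝ = 1.8 + 1.3·9 = 13.5; r = 14 − 13.5 = 0.5
h=10: Ŝ = 1.8 + 1.3·10 = 14.8; r = 13.3 − 14.8 = -1.5
h=12: Ŝ = 1.8 + 1.3·12 = 17.4; r = 18.4 − 17.4 = 1
Signs: − + + − + − +
Runs: −×1, +×2, −×1, +×1, −×1, +×1 → 6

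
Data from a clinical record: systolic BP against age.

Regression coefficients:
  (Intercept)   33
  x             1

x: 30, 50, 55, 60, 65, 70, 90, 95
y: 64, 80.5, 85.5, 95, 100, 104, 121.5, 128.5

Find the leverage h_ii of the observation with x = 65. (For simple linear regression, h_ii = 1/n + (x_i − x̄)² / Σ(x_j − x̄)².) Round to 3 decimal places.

x̄ = (30 + 50 + 55 + 60 + 65 + 70 + 90 + 95)/8 = 64.375
Σ(x − x̄)² = 1181.64 + 206.641 + 87.8906 + 19.1406 + 0.390625 + 31.6406 + 656.641 + 937.891 = 3121.88
h = 1/8 + (0.625)²/3121.88 = 0.125 + 0.000125125 = 0.125

h = 0.125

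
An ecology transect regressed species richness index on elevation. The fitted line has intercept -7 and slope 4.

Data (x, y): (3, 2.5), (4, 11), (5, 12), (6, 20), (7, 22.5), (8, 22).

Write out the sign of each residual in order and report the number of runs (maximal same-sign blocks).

5 runs

x=3: ŷ = -7 + 4·3 = 5; r = 2.5 − 5 = -2.5
x=4: ŷ = -7 + 4·4 = 9; r = 11 − 9 = 2
x=5: ŷ = -7 + 4·5 = 13; r = 12 − 13 = -1
x=6: ŷ = -7 + 4·6 = 17; r = 20 − 17 = 3
x=7: ŷ = -7 + 4·7 = 21; r = 22.5 − 21 = 1.5
x=8: ŷ = -7 + 4·8 = 25; r = 22 − 25 = -3
Signs: − + − + + −
Runs: −×1, +×1, −×1, +×2, −×1 → 5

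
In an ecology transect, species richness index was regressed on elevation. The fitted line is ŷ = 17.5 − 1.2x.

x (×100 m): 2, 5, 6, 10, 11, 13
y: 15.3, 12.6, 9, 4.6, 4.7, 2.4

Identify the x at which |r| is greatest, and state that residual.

x = 6, r = -1.3

x=2: ŷ = 17.5 − 1.2·2 = 15.1; r = 15.3 − 15.1 = 0.2
x=5: ŷ = 17.5 − 1.2·5 = 11.5; r = 12.6 − 11.5 = 1.1
x=6: ŷ = 17.5 − 1.2·6 = 10.3; r = 9 − 10.3 = -1.3
x=10: ŷ = 17.5 − 1.2·10 = 5.5; r = 4.6 − 5.5 = -0.9
x=11: ŷ = 17.5 − 1.2·11 = 4.3; r = 4.7 − 4.3 = 0.4
x=13: ŷ = 17.5 − 1.2·13 = 1.9; r = 2.4 − 1.9 = 0.5
Largest |r| is 1.3 at x = 6, residual -1.3.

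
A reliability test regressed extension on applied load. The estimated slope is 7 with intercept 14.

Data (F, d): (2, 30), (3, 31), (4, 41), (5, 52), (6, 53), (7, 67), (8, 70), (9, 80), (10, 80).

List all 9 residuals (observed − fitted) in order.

F=2: d̂ = 14 + 7·2 = 28; r = 30 − 28 = 2
F=3: d̂ = 14 + 7·3 = 35; r = 31 − 35 = -4
F=4: d̂ = 14 + 7·4 = 42; r = 41 − 42 = -1
F=5: d̂ = 14 + 7·5 = 49; r = 52 − 49 = 3
F=6: d̂ = 14 + 7·6 = 56; r = 53 − 56 = -3
F=7: d̂ = 14 + 7·7 = 63; r = 67 − 63 = 4
F=8: d̂ = 14 + 7·8 = 70; r = 70 − 70 = 0
F=9: d̂ = 14 + 7·9 = 77; r = 80 − 77 = 3
F=10: d̂ = 14 + 7·10 = 84; r = 80 − 84 = -4

2, -4, -1, 3, -3, 4, 0, 3, -4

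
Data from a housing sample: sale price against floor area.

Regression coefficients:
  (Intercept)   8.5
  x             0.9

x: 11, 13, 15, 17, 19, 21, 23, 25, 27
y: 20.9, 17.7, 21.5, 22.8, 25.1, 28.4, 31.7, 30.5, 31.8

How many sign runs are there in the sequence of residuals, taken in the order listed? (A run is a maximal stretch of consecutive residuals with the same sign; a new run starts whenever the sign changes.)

x=11: ŷ = 8.5 + 0.9·11 = 18.4; r = 20.9 − 18.4 = 2.5
x=13: ŷ = 8.5 + 0.9·13 = 20.2; r = 17.7 − 20.2 = -2.5
x=15: ŷ = 8.5 + 0.9·15 = 22; r = 21.5 − 22 = -0.5
x=17: ŷ = 8.5 + 0.9·17 = 23.8; r = 22.8 − 23.8 = -1
x=19: ŷ = 8.5 + 0.9·19 = 25.6; r = 25.1 − 25.6 = -0.5
x=21: ŷ = 8.5 + 0.9·21 = 27.4; r = 28.4 − 27.4 = 1
x=23: ŷ = 8.5 + 0.9·23 = 29.2; r = 31.7 − 29.2 = 2.5
x=25: ŷ = 8.5 + 0.9·25 = 31; r = 30.5 − 31 = -0.5
x=27: ŷ = 8.5 + 0.9·27 = 32.8; r = 31.8 − 32.8 = -1
Signs: + − − − − + + − −
Runs: +×1, −×4, +×2, −×2 → 4

4 runs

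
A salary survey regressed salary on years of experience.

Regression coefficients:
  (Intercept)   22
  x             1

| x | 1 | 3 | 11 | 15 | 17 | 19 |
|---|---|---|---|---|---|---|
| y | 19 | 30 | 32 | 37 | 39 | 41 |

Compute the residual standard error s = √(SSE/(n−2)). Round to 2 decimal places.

s = 3.24

x=1: ŷ = 22 + 1 = 23; r = 19 − 23 = -4
x=3: ŷ = 22 + 3 = 25; r = 30 − 25 = 5
x=11: ŷ = 22 + 11 = 33; r = 32 − 33 = -1
x=15: ŷ = 22 + 15 = 37; r = 37 − 37 = 0
x=17: ŷ = 22 + 17 = 39; r = 39 − 39 = 0
x=19: ŷ = 22 + 19 = 41; r = 41 − 41 = 0
SSE = 16 + 25 + 1 + 0 + 0 + 0 = 42
s = √(42/4) = √10.5 ≈ 3.24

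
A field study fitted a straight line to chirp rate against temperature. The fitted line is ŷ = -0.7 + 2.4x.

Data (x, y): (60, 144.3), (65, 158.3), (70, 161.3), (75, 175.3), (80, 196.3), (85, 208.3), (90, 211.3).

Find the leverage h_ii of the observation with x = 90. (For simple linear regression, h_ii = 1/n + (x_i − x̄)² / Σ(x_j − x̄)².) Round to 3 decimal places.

h = 0.464

x̄ = (60 + 65 + 70 + 75 + 80 + 85 + 90)/7 = 75
Σ(x − x̄)² = 225 + 100 + 25 + 0 + 25 + 100 + 225 = 700
h = 1/7 + (15)²/700 = 0.142857 + 0.321429 = 0.464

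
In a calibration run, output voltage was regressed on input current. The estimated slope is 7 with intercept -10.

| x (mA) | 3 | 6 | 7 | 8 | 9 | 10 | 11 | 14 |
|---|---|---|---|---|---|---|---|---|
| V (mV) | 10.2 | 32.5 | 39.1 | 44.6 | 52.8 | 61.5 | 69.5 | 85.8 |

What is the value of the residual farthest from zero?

x=3: V̂ = -10 + 7·3 = 11; e = 10.2 − 11 = -0.8
x=6: V̂ = -10 + 7·6 = 32; e = 32.5 − 32 = 0.5
x=7: V̂ = -10 + 7·7 = 39; e = 39.1 − 39 = 0.1
x=8: V̂ = -10 + 7·8 = 46; e = 44.6 − 46 = -1.4
x=9: V̂ = -10 + 7·9 = 53; e = 52.8 − 53 = -0.2
x=10: V̂ = -10 + 7·10 = 60; e = 61.5 − 60 = 1.5
x=11: V̂ = -10 + 7·11 = 67; e = 69.5 − 67 = 2.5
x=14: V̂ = -10 + 7·14 = 88; e = 85.8 − 88 = -2.2
Largest |e| is 2.5 at x = 11, residual 2.5.

e = 2.5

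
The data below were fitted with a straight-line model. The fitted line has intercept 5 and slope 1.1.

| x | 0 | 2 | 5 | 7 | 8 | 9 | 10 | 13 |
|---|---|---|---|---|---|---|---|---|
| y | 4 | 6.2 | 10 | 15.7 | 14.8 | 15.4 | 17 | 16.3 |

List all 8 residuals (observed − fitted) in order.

-1, -1, -0.5, 3, 1, 0.5, 1, -3

x=0: ŷ = 5 + 1.1·0 = 5; e = 4 − 5 = -1
x=2: ŷ = 5 + 1.1·2 = 7.2; e = 6.2 − 7.2 = -1
x=5: ŷ = 5 + 1.1·5 = 10.5; e = 10 − 10.5 = -0.5
x=7: ŷ = 5 + 1.1·7 = 12.7; e = 15.7 − 12.7 = 3
x=8: ŷ = 5 + 1.1·8 = 13.8; e = 14.8 − 13.8 = 1
x=9: ŷ = 5 + 1.1·9 = 14.9; e = 15.4 − 14.9 = 0.5
x=10: ŷ = 5 + 1.1·10 = 16; e = 17 − 16 = 1
x=13: ŷ = 5 + 1.1·13 = 19.3; e = 16.3 − 19.3 = -3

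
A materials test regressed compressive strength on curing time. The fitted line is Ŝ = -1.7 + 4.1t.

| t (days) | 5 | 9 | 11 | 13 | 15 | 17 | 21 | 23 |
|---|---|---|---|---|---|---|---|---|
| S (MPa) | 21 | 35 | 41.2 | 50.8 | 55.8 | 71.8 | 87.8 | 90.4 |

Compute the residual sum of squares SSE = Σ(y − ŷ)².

SSE = 57.2

t=5: Ŝ = -1.7 + 4.1·5 = 18.8; e = 21 − 18.8 = 2.2
t=9: Ŝ = -1.7 + 4.1·9 = 35.2; e = 35 − 35.2 = -0.2
t=11: Ŝ = -1.7 + 4.1·11 = 43.4; e = 41.2 − 43.4 = -2.2
t=13: Ŝ = -1.7 + 4.1·13 = 51.6; e = 50.8 − 51.6 = -0.8
t=15: Ŝ = -1.7 + 4.1·15 = 59.8; e = 55.8 − 59.8 = -4
t=17: Ŝ = -1.7 + 4.1·17 = 68; e = 71.8 − 68 = 3.8
t=21: Ŝ = -1.7 + 4.1·21 = 84.4; e = 87.8 − 84.4 = 3.4
t=23: Ŝ = -1.7 + 4.1·23 = 92.6; e = 90.4 − 92.6 = -2.2
SSE = 4.84 + 0.04 + 4.84 + 0.64 + 16 + 14.44 + 11.56 + 4.84 = 57.2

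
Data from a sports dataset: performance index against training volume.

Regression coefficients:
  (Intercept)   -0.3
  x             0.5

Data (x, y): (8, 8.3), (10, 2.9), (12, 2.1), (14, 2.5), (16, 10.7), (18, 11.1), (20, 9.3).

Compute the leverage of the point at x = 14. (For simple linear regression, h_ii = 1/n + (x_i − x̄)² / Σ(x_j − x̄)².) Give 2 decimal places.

x̄ = (8 + 10 + 12 + 14 + 16 + 18 + 20)/7 = 14
Σ(x − x̄)² = 36 + 16 + 4 + 0 + 4 + 16 + 36 = 112
h = 1/7 + (0)²/112 = 0.142857 + 0 = 0.14

h = 0.14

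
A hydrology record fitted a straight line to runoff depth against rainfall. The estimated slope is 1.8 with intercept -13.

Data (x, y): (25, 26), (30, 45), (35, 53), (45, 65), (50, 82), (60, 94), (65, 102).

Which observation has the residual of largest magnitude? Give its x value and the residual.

x = 25, e = -6

x=25: ŷ = -13 + 1.8·25 = 32; e = 26 − 32 = -6
x=30: ŷ = -13 + 1.8·30 = 41; e = 45 − 41 = 4
x=35: ŷ = -13 + 1.8·35 = 50; e = 53 − 50 = 3
x=45: ŷ = -13 + 1.8·45 = 68; e = 65 − 68 = -3
x=50: ŷ = -13 + 1.8·50 = 77; e = 82 − 77 = 5
x=60: ŷ = -13 + 1.8·60 = 95; e = 94 − 95 = -1
x=65: ŷ = -13 + 1.8·65 = 104; e = 102 − 104 = -2
Largest |e| is 6 at x = 25, residual -6.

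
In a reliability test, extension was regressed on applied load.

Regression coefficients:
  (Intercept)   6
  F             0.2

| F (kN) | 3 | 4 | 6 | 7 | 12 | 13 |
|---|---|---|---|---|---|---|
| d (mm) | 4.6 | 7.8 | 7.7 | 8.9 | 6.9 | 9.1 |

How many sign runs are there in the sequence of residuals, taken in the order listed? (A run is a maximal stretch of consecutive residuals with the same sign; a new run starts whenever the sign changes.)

4 runs

F=3: d̂ = 6 + 0.2·3 = 6.6; r = 4.6 − 6.6 = -2
F=4: d̂ = 6 + 0.2·4 = 6.8; r = 7.8 − 6.8 = 1
F=6: d̂ = 6 + 0.2·6 = 7.2; r = 7.7 − 7.2 = 0.5
F=7: d̂ = 6 + 0.2·7 = 7.4; r = 8.9 − 7.4 = 1.5
F=12: d̂ = 6 + 0.2·12 = 8.4; r = 6.9 − 8.4 = -1.5
F=13: d̂ = 6 + 0.2·13 = 8.6; r = 9.1 − 8.6 = 0.5
Signs: − + + + − +
Runs: −×1, +×3, −×1, +×1 → 4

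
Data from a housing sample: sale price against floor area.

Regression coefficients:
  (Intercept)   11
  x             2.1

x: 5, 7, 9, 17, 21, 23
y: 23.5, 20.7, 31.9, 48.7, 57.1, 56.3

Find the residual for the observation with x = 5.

ŷ = 11 + 2.1·5 = 21.5
r = 23.5 − 21.5 = 2

r = 2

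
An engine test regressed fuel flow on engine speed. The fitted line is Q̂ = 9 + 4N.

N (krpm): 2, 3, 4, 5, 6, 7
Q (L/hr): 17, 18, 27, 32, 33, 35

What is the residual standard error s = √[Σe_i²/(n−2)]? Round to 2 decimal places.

N=2: Q̂ = 9 + 4·2 = 17; e = 17 − 17 = 0
N=3: Q̂ = 9 + 4·3 = 21; e = 18 − 21 = -3
N=4: Q̂ = 9 + 4·4 = 25; e = 27 − 25 = 2
N=5: Q̂ = 9 + 4·5 = 29; e = 32 − 29 = 3
N=6: Q̂ = 9 + 4·6 = 33; e = 33 − 33 = 0
N=7: Q̂ = 9 + 4·7 = 37; e = 35 − 37 = -2
SSE = 0 + 9 + 4 + 9 + 0 + 4 = 26
s = √(26/4) = √6.5 ≈ 2.55

s = 2.55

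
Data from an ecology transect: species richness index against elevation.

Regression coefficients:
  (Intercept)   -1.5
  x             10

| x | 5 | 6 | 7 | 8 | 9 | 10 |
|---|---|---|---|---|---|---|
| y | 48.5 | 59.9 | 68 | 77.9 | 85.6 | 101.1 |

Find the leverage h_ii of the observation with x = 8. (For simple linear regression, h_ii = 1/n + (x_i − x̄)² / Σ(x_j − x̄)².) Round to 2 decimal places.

x̄ = (5 + 6 + 7 + 8 + 9 + 10)/6 = 7.5
Σ(x − x̄)² = 6.25 + 2.25 + 0.25 + 0.25 + 2.25 + 6.25 = 17.5
h = 1/6 + (0.5)²/17.5 = 0.166667 + 0.0142857 = 0.18

h = 0.18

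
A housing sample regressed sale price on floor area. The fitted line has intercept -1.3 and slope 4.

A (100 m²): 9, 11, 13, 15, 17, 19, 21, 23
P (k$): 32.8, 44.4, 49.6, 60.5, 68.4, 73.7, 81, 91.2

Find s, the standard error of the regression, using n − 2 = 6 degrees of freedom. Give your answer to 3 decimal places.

s = 1.731

A=9: ŷ = -1.3 + 4·9 = 34.7; r = 32.8 − 34.7 = -1.9
A=11: ŷ = -1.3 + 4·11 = 42.7; r = 44.4 − 42.7 = 1.7
A=13: ŷ = -1.3 + 4·13 = 50.7; r = 49.6 − 50.7 = -1.1
A=15: ŷ = -1.3 + 4·15 = 58.7; r = 60.5 − 58.7 = 1.8
A=17: ŷ = -1.3 + 4·17 = 66.7; r = 68.4 − 66.7 = 1.7
A=19: ŷ = -1.3 + 4·19 = 74.7; r = 73.7 − 74.7 = -1
A=21: ŷ = -1.3 + 4·21 = 82.7; r = 81 − 82.7 = -1.7
A=23: ŷ = -1.3 + 4·23 = 90.7; r = 91.2 − 90.7 = 0.5
SSE = 3.61 + 2.89 + 1.21 + 3.24 + 2.89 + 1 + 2.89 + 0.25 = 17.98
s = √(17.98/6) = √2.99667 ≈ 1.731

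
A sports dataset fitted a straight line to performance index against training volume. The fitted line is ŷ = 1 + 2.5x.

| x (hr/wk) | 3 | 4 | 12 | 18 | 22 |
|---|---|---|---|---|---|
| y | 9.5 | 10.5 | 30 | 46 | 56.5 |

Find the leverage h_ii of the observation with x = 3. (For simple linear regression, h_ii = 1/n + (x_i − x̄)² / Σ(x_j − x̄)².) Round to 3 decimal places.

h = 0.476

x̄ = (3 + 4 + 12 + 18 + 22)/5 = 11.8
Σ(x − x̄)² = 77.44 + 60.84 + 0.04 + 38.44 + 104.04 = 280.8
h = 1/5 + (-8.8)²/280.8 = 0.2 + 0.275783 = 0.476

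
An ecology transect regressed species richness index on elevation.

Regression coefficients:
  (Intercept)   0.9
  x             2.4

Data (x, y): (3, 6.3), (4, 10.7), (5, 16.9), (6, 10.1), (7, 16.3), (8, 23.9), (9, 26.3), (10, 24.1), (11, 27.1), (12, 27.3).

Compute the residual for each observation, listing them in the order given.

-1.8, 0.2, 4, -5.2, -1.4, 3.8, 3.8, -0.8, -0.2, -2.4

x=3: ŷ = 0.9 + 2.4·3 = 8.1; r = 6.3 − 8.1 = -1.8
x=4: ŷ = 0.9 + 2.4·4 = 10.5; r = 10.7 − 10.5 = 0.2
x=5: ŷ = 0.9 + 2.4·5 = 12.9; r = 16.9 − 12.9 = 4
x=6: ŷ = 0.9 + 2.4·6 = 15.3; r = 10.1 − 15.3 = -5.2
x=7: ŷ = 0.9 + 2.4·7 = 17.7; r = 16.3 − 17.7 = -1.4
x=8: ŷ = 0.9 + 2.4·8 = 20.1; r = 23.9 − 20.1 = 3.8
x=9: ŷ = 0.9 + 2.4·9 = 22.5; r = 26.3 − 22.5 = 3.8
x=10: ŷ = 0.9 + 2.4·10 = 24.9; r = 24.1 − 24.9 = -0.8
x=11: ŷ = 0.9 + 2.4·11 = 27.3; r = 27.1 − 27.3 = -0.2
x=12: ŷ = 0.9 + 2.4·12 = 29.7; r = 27.3 − 29.7 = -2.4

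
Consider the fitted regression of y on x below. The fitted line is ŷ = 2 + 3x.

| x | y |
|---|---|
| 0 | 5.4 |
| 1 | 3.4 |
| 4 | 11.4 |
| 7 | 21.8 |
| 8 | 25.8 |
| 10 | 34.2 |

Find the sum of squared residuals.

x=0: ŷ = 2 + 3·0 = 2; r = 5.4 − 2 = 3.4
x=1: ŷ = 2 + 3·1 = 5; r = 3.4 − 5 = -1.6
x=4: ŷ = 2 + 3·4 = 14; r = 11.4 − 14 = -2.6
x=7: ŷ = 2 + 3·7 = 23; r = 21.8 − 23 = -1.2
x=8: ŷ = 2 + 3·8 = 26; r = 25.8 − 26 = -0.2
x=10: ŷ = 2 + 3·10 = 32; r = 34.2 − 32 = 2.2
SSE = 11.56 + 2.56 + 6.76 + 1.44 + 0.04 + 4.84 = 27.2

SSE = 27.2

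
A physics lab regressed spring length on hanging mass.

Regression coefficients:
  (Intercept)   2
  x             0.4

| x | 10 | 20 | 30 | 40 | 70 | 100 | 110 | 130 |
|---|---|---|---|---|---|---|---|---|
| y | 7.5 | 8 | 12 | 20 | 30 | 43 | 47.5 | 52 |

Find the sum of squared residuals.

SSE = 21.5

x=10: ŷ = 2 + 0.4·10 = 6; e = 7.5 − 6 = 1.5
x=20: ŷ = 2 + 0.4·20 = 10; e = 8 − 10 = -2
x=30: ŷ = 2 + 0.4·30 = 14; e = 12 − 14 = -2
x=40: ŷ = 2 + 0.4·40 = 18; e = 20 − 18 = 2
x=70: ŷ = 2 + 0.4·70 = 30; e = 30 − 30 = 0
x=100: ŷ = 2 + 0.4·100 = 42; e = 43 − 42 = 1
x=110: ŷ = 2 + 0.4·110 = 46; e = 47.5 − 46 = 1.5
x=130: ŷ = 2 + 0.4·130 = 54; e = 52 − 54 = -2
SSE = 2.25 + 4 + 4 + 4 + 0 + 1 + 2.25 + 4 = 21.5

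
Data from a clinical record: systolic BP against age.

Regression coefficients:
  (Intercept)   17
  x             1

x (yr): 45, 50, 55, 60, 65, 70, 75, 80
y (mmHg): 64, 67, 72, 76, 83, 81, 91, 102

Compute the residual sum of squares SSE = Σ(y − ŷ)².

SSE = 68

x=45: ŷ = 17 + 45 = 62; r = 64 − 62 = 2
x=50: ŷ = 17 + 50 = 67; r = 67 − 67 = 0
x=55: ŷ = 17 + 55 = 72; r = 72 − 72 = 0
x=60: ŷ = 17 + 60 = 77; r = 76 − 77 = -1
x=65: ŷ = 17 + 65 = 82; r = 83 − 82 = 1
x=70: ŷ = 17 + 70 = 87; r = 81 − 87 = -6
x=75: ŷ = 17 + 75 = 92; r = 91 − 92 = -1
x=80: ŷ = 17 + 80 = 97; r = 102 − 97 = 5
SSE = 4 + 0 + 0 + 1 + 1 + 36 + 1 + 25 = 68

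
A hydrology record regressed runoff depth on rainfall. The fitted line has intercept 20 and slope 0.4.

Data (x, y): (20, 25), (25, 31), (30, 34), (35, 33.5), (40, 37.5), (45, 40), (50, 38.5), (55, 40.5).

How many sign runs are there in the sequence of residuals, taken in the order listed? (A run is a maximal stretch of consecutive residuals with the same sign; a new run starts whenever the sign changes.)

x=20: ŷ = 20 + 0.4·20 = 28; e = 25 − 28 = -3
x=25: ŷ = 20 + 0.4·25 = 30; e = 31 − 30 = 1
x=30: ŷ = 20 + 0.4·30 = 32; e = 34 − 32 = 2
x=35: ŷ = 20 + 0.4·35 = 34; e = 33.5 − 34 = -0.5
x=40: ŷ = 20 + 0.4·40 = 36; e = 37.5 − 36 = 1.5
x=45: ŷ = 20 + 0.4·45 = 38; e = 40 − 38 = 2
x=50: ŷ = 20 + 0.4·50 = 40; e = 38.5 − 40 = -1.5
x=55: ŷ = 20 + 0.4·55 = 42; e = 40.5 − 42 = -1.5
Signs: − + + − + + − −
Runs: −×1, +×2, −×1, +×2, −×2 → 5

5 runs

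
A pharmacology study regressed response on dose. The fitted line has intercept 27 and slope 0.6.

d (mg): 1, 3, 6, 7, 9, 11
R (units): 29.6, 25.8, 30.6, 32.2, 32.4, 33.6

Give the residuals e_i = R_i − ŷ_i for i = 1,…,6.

2, -3, 0, 1, 0, 0

d=1: ŷ = 27 + 0.6·1 = 27.6; e = 29.6 − 27.6 = 2
d=3: ŷ = 27 + 0.6·3 = 28.8; e = 25.8 − 28.8 = -3
d=6: ŷ = 27 + 0.6·6 = 30.6; e = 30.6 − 30.6 = 0
d=7: ŷ = 27 + 0.6·7 = 31.2; e = 32.2 − 31.2 = 1
d=9: ŷ = 27 + 0.6·9 = 32.4; e = 32.4 − 32.4 = 0
d=11: ŷ = 27 + 0.6·11 = 33.6; e = 33.6 − 33.6 = 0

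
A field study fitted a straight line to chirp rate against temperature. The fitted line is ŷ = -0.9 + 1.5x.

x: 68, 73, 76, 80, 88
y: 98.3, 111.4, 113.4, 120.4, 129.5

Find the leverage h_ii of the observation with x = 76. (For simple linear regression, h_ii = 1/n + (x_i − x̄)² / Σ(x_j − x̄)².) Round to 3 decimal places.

x̄ = (68 + 73 + 76 + 80 + 88)/5 = 77
Σ(x − x̄)² = 81 + 16 + 1 + 9 + 121 = 228
h = 1/5 + (-1)²/228 = 0.2 + 0.00438596 = 0.204

h = 0.204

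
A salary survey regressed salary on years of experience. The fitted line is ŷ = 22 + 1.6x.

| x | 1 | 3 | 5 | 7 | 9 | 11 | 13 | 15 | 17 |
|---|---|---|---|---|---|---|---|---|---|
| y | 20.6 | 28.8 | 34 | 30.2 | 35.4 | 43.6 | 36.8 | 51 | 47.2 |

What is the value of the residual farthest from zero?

x=1: ŷ = 22 + 1.6·1 = 23.6; e = 20.6 − 23.6 = -3
x=3: ŷ = 22 + 1.6·3 = 26.8; e = 28.8 − 26.8 = 2
x=5: ŷ = 22 + 1.6·5 = 30; e = 34 − 30 = 4
x=7: ŷ = 22 + 1.6·7 = 33.2; e = 30.2 − 33.2 = -3
x=9: ŷ = 22 + 1.6·9 = 36.4; e = 35.4 − 36.4 = -1
x=11: ŷ = 22 + 1.6·11 = 39.6; e = 43.6 − 39.6 = 4
x=13: ŷ = 22 + 1.6·13 = 42.8; e = 36.8 − 42.8 = -6
x=15: ŷ = 22 + 1.6·15 = 46; e = 51 − 46 = 5
x=17: ŷ = 22 + 1.6·17 = 49.2; e = 47.2 − 49.2 = -2
Largest |e| is 6 at x = 13, residual -6.

e = -6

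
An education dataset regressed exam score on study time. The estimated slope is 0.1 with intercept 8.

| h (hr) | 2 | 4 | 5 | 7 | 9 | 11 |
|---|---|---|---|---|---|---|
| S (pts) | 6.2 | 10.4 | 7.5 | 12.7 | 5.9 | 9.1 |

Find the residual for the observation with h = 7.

r = 4

Ŝ = 8 + 0.1·7 = 8.7
r = 12.7 − 8.7 = 4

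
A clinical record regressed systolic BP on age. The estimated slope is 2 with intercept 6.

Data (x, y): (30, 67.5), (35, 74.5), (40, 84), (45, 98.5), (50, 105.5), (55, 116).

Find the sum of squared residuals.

x=30: ŷ = 6 + 2·30 = 66; r = 67.5 − 66 = 1.5
x=35: ŷ = 6 + 2·35 = 76; r = 74.5 − 76 = -1.5
x=40: ŷ = 6 + 2·40 = 86; r = 84 − 86 = -2
x=45: ŷ = 6 + 2·45 = 96; r = 98.5 − 96 = 2.5
x=50: ŷ = 6 + 2·50 = 106; r = 105.5 − 106 = -0.5
x=55: ŷ = 6 + 2·55 = 116; r = 116 − 116 = 0
SSE = 2.25 + 2.25 + 4 + 6.25 + 0.25 + 0 = 15

SSE = 15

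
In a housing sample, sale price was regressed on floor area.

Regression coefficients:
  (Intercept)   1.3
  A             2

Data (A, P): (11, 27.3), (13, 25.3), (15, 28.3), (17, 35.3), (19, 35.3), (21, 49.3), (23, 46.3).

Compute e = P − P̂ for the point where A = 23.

P̂ = 1.3 + 2·23 = 47.3
e = 46.3 − 47.3 = -1

e = -1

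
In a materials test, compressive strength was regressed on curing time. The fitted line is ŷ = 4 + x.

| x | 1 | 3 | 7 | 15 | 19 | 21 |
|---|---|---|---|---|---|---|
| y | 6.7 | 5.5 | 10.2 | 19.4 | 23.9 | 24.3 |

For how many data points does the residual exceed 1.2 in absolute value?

x=1: ŷ = 4 + 1 = 5; r = 6.7 − 5 = 1.7
x=3: ŷ = 4 + 3 = 7; r = 5.5 − 7 = -1.5
x=7: ŷ = 4 + 7 = 11; r = 10.2 − 11 = -0.8
x=15: ŷ = 4 + 15 = 19; r = 19.4 − 19 = 0.4
x=19: ŷ = 4 + 19 = 23; r = 23.9 − 23 = 0.9
x=21: ŷ = 4 + 21 = 25; r = 24.3 − 25 = -0.7
|r| > 1.2: x=1 (|r|=1.7), x=3 (|r|=1.5) → 2

2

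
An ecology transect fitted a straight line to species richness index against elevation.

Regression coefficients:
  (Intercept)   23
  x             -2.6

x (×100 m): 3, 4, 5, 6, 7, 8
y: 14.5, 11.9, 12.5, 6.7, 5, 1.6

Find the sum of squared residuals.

SSE = 8.12

x=3: ŷ = 23 − 2.6·3 = 15.2; e = 14.5 − 15.2 = -0.7
x=4: ŷ = 23 − 2.6·4 = 12.6; e = 11.9 − 12.6 = -0.7
x=5: ŷ = 23 − 2.6·5 = 10; e = 12.5 − 10 = 2.5
x=6: ŷ = 23 − 2.6·6 = 7.4; e = 6.7 − 7.4 = -0.7
x=7: ŷ = 23 − 2.6·7 = 4.8; e = 5 − 4.8 = 0.2
x=8: ŷ = 23 − 2.6·8 = 2.2; e = 1.6 − 2.2 = -0.6
SSE = 0.49 + 0.49 + 6.25 + 0.49 + 0.04 + 0.36 = 8.12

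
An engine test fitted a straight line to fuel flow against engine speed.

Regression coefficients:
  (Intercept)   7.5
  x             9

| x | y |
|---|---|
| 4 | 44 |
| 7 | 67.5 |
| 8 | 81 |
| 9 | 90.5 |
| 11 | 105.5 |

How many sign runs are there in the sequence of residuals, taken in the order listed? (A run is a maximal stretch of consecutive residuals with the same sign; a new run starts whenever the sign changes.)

4 runs

x=4: ŷ = 7.5 + 9·4 = 43.5; r = 44 − 43.5 = 0.5
x=7: ŷ = 7.5 + 9·7 = 70.5; r = 67.5 − 70.5 = -3
x=8: ŷ = 7.5 + 9·8 = 79.5; r = 81 − 79.5 = 1.5
x=9: ŷ = 7.5 + 9·9 = 88.5; r = 90.5 − 88.5 = 2
x=11: ŷ = 7.5 + 9·11 = 106.5; r = 105.5 − 106.5 = -1
Signs: + − + + −
Runs: +×1, −×1, +×2, −×1 → 4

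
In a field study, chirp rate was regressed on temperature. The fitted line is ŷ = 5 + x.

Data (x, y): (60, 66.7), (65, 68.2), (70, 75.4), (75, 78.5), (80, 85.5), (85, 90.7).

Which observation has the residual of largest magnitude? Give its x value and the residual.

x=60: ŷ = 5 + 60 = 65; e = 66.7 − 65 = 1.7
x=65: ŷ = 5 + 65 = 70; e = 68.2 − 70 = -1.8
x=70: ŷ = 5 + 70 = 75; e = 75.4 − 75 = 0.4
x=75: ŷ = 5 + 75 = 80; e = 78.5 − 80 = -1.5
x=80: ŷ = 5 + 80 = 85; e = 85.5 − 85 = 0.5
x=85: ŷ = 5 + 85 = 90; e = 90.7 − 90 = 0.7
Largest |e| is 1.8 at x = 65, residual -1.8.

x = 65, e = -1.8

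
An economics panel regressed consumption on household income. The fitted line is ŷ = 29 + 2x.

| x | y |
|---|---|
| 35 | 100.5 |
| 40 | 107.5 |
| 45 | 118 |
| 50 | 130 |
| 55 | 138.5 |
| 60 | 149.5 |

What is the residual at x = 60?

ŷ = 29 + 2·60 = 149
e = 149.5 − 149 = 0.5

e = 0.5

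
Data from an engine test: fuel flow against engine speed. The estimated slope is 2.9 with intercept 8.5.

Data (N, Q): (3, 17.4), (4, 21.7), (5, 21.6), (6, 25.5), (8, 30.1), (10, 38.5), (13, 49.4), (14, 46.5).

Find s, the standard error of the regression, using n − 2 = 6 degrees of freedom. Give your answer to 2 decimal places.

s = 2.05

N=3: ŷ = 8.5 + 2.9·3 = 17.2; e = 17.4 − 17.2 = 0.2
N=4: ŷ = 8.5 + 2.9·4 = 20.1; e = 21.7 − 20.1 = 1.6
N=5: ŷ = 8.5 + 2.9·5 = 23; e = 21.6 − 23 = -1.4
N=6: ŷ = 8.5 + 2.9·6 = 25.9; e = 25.5 − 25.9 = -0.4
N=8: ŷ = 8.5 + 2.9·8 = 31.7; e = 30.1 − 31.7 = -1.6
N=10: ŷ = 8.5 + 2.9·10 = 37.5; e = 38.5 − 37.5 = 1
N=13: ŷ = 8.5 + 2.9·13 = 46.2; e = 49.4 − 46.2 = 3.2
N=14: ŷ = 8.5 + 2.9·14 = 49.1; e = 46.5 − 49.1 = -2.6
SSE = 0.04 + 2.56 + 1.96 + 0.16 + 2.56 + 1 + 10.24 + 6.76 = 25.28
s = √(25.28/6) = √4.21333 ≈ 2.05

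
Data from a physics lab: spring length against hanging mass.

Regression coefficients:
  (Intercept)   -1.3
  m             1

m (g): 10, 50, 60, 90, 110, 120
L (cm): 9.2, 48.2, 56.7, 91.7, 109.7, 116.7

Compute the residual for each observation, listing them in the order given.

m=10: L̂ = -1.3 + 10 = 8.7; e = 9.2 − 8.7 = 0.5
m=50: L̂ = -1.3 + 50 = 48.7; e = 48.2 − 48.7 = -0.5
m=60: L̂ = -1.3 + 60 = 58.7; e = 56.7 − 58.7 = -2
m=90: L̂ = -1.3 + 90 = 88.7; e = 91.7 − 88.7 = 3
m=110: L̂ = -1.3 + 110 = 108.7; e = 109.7 − 108.7 = 1
m=120: L̂ = -1.3 + 120 = 118.7; e = 116.7 − 118.7 = -2

0.5, -0.5, -2, 3, 1, -2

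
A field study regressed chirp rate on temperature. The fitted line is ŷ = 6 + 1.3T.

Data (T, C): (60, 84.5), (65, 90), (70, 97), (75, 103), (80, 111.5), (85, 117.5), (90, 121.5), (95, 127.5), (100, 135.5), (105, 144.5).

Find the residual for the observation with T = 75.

r = -0.5

ŷ = 6 + 1.3·75 = 103.5
r = 103 − 103.5 = -0.5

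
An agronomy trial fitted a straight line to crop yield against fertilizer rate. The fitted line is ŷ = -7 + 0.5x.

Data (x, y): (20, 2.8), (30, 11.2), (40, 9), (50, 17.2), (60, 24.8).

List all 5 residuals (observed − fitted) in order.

-0.2, 3.2, -4, -0.8, 1.8

x=20: ŷ = -7 + 0.5·20 = 3; e = 2.8 − 3 = -0.2
x=30: ŷ = -7 + 0.5·30 = 8; e = 11.2 − 8 = 3.2
x=40: ŷ = -7 + 0.5·40 = 13; e = 9 − 13 = -4
x=50: ŷ = -7 + 0.5·50 = 18; e = 17.2 − 18 = -0.8
x=60: ŷ = -7 + 0.5·60 = 23; e = 24.8 − 23 = 1.8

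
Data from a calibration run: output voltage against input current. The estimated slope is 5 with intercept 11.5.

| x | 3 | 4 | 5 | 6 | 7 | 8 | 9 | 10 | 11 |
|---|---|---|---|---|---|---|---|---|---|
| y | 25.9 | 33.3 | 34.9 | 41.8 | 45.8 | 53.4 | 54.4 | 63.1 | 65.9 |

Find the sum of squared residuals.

x=3: ŷ = 11.5 + 5·3 = 26.5; r = 25.9 − 26.5 = -0.6
x=4: ŷ = 11.5 + 5·4 = 31.5; r = 33.3 − 31.5 = 1.8
x=5: ŷ = 11.5 + 5·5 = 36.5; r = 34.9 − 36.5 = -1.6
x=6: ŷ = 11.5 + 5·6 = 41.5; r = 41.8 − 41.5 = 0.3
x=7: ŷ = 11.5 + 5·7 = 46.5; r = 45.8 − 46.5 = -0.7
x=8: ŷ = 11.5 + 5·8 = 51.5; r = 53.4 − 51.5 = 1.9
x=9: ŷ = 11.5 + 5·9 = 56.5; r = 54.4 − 56.5 = -2.1
x=10: ŷ = 11.5 + 5·10 = 61.5; r = 63.1 − 61.5 = 1.6
x=11: ŷ = 11.5 + 5·11 = 66.5; r = 65.9 − 66.5 = -0.6
SSE = 0.36 + 3.24 + 2.56 + 0.09 + 0.49 + 3.61 + 4.41 + 2.56 + 0.36 = 17.68

SSE = 17.68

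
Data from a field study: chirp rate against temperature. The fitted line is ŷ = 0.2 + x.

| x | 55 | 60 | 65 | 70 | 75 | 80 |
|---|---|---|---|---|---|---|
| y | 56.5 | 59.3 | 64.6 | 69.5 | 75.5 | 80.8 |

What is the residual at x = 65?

ŷ = 0.2 + 65 = 65.2
r = 64.6 − 65.2 = -0.6

r = -0.6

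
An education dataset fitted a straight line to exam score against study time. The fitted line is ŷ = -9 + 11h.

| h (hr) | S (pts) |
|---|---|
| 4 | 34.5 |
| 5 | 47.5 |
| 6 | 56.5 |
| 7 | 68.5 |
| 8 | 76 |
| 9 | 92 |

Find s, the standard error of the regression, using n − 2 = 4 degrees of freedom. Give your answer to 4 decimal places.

s = 2.0000

h=4: ŷ = -9 + 11·4 = 35; r = 34.5 − 35 = -0.5
h=5: ŷ = -9 + 11·5 = 46; r = 47.5 − 46 = 1.5
h=6: ŷ = -9 + 11·6 = 57; r = 56.5 − 57 = -0.5
h=7: ŷ = -9 + 11·7 = 68; r = 68.5 − 68 = 0.5
h=8: ŷ = -9 + 11·8 = 79; r = 76 − 79 = -3
h=9: ŷ = -9 + 11·9 = 90; r = 92 − 90 = 2
SSE = 0.25 + 2.25 + 0.25 + 0.25 + 9 + 4 = 16
s = √(16/4) = √4 ≈ 2.0000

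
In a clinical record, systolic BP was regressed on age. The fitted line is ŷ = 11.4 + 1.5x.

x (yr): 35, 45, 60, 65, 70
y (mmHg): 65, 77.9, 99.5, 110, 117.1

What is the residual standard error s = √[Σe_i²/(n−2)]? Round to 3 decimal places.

x=35: ŷ = 11.4 + 1.5·35 = 63.9; e = 65 − 63.9 = 1.1
x=45: ŷ = 11.4 + 1.5·45 = 78.9; e = 77.9 − 78.9 = -1
x=60: ŷ = 11.4 + 1.5·60 = 101.4; e = 99.5 − 101.4 = -1.9
x=65: ŷ = 11.4 + 1.5·65 = 108.9; e = 110 − 108.9 = 1.1
x=70: ŷ = 11.4 + 1.5·70 = 116.4; e = 117.1 − 116.4 = 0.7
SSE = 1.21 + 1 + 3.61 + 1.21 + 0.49 = 7.52
s = √(7.52/3) = √2.50667 ≈ 1.583

s = 1.583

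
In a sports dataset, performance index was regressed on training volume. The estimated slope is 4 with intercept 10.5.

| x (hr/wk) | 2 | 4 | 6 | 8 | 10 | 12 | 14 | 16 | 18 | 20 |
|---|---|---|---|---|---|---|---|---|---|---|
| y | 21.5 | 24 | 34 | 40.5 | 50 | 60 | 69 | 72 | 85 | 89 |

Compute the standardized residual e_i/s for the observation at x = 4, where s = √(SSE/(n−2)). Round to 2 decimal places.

x=2: ŷ = 10.5 + 4·2 = 18.5; e = 21.5 − 18.5 = 3
x=4: ŷ = 10.5 + 4·4 = 26.5; e = 24 − 26.5 = -2.5
x=6: ŷ = 10.5 + 4·6 = 34.5; e = 34 − 34.5 = -0.5
x=8: ŷ = 10.5 + 4·8 = 42.5; e = 40.5 − 42.5 = -2
x=10: ŷ = 10.5 + 4·10 = 50.5; e = 50 − 50.5 = -0.5
x=12: ŷ = 10.5 + 4·12 = 58.5; e = 60 − 58.5 = 1.5
x=14: ŷ = 10.5 + 4·14 = 66.5; e = 69 − 66.5 = 2.5
x=16: ŷ = 10.5 + 4·16 = 74.5; e = 72 − 74.5 = -2.5
x=18: ŷ = 10.5 + 4·18 = 82.5; e = 85 − 82.5 = 2.5
x=20: ŷ = 10.5 + 4·20 = 90.5; e = 89 − 90.5 = -1.5
SSE = 9 + 6.25 + 0.25 + 4 + 0.25 + 2.25 + 6.25 + 6.25 + 6.25 + 2.25 = 43
s = √(43/8) = 2.3184
e/s = -2.5 / 2.3184 = -1.08

-1.08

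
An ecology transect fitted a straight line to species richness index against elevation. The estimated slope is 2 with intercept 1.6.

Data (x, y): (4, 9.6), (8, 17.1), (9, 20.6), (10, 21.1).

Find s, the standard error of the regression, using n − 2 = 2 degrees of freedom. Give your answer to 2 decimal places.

s = 0.87

x=4: ŷ = 1.6 + 2·4 = 9.6; e = 9.6 − 9.6 = 0
x=8: ŷ = 1.6 + 2·8 = 17.6; e = 17.1 − 17.6 = -0.5
x=9: ŷ = 1.6 + 2·9 = 19.6; e = 20.6 − 19.6 = 1
x=10: ŷ = 1.6 + 2·10 = 21.6; e = 21.1 − 21.6 = -0.5
SSE = 0 + 0.25 + 1 + 0.25 = 1.5
s = √(1.5/2) = √0.75 ≈ 0.87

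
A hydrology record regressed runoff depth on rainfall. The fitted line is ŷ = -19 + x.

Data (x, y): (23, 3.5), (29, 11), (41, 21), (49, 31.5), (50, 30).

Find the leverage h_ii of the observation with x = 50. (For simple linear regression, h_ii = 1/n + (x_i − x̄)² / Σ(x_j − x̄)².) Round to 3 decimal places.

x̄ = (23 + 29 + 41 + 49 + 50)/5 = 38.4
Σ(x − x̄)² = 237.16 + 88.36 + 6.76 + 112.36 + 134.56 = 579.2
h = 1/5 + (11.6)²/579.2 = 0.2 + 0.23232 = 0.432

h = 0.432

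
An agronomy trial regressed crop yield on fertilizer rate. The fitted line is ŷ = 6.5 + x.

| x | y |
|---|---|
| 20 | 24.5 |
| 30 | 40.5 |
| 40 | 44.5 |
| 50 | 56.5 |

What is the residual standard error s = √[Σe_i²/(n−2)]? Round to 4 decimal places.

x=20: ŷ = 6.5 + 20 = 26.5; e = 24.5 − 26.5 = -2
x=30: ŷ = 6.5 + 30 = 36.5; e = 40.5 − 36.5 = 4
x=40: ŷ = 6.5 + 40 = 46.5; e = 44.5 − 46.5 = -2
x=50: ŷ = 6.5 + 50 = 56.5; e = 56.5 − 56.5 = 0
SSE = 4 + 16 + 4 + 0 = 24
s = √(24/2) = √12 ≈ 3.4641

s = 3.4641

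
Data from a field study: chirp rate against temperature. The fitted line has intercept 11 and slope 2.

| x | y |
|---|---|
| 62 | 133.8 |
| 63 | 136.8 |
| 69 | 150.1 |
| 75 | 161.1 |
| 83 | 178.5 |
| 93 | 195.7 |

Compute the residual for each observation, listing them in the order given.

x=62: ŷ = 11 + 2·62 = 135; e = 133.8 − 135 = -1.2
x=63: ŷ = 11 + 2·63 = 137; e = 136.8 − 137 = -0.2
x=69: ŷ = 11 + 2·69 = 149; e = 150.1 − 149 = 1.1
x=75: ŷ = 11 + 2·75 = 161; e = 161.1 − 161 = 0.1
x=83: ŷ = 11 + 2·83 = 177; e = 178.5 − 177 = 1.5
x=93: ŷ = 11 + 2·93 = 197; e = 195.7 − 197 = -1.3

-1.2, -0.2, 1.1, 0.1, 1.5, -1.3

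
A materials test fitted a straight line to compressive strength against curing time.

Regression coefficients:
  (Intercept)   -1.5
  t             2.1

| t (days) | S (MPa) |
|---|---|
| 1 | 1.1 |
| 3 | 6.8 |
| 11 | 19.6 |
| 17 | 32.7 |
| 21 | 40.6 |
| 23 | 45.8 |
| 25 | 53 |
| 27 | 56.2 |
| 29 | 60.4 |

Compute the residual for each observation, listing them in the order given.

t=1: ŷ = -1.5 + 2.1·1 = 0.6; e = 1.1 − 0.6 = 0.5
t=3: ŷ = -1.5 + 2.1·3 = 4.8; e = 6.8 − 4.8 = 2
t=11: ŷ = -1.5 + 2.1·11 = 21.6; e = 19.6 − 21.6 = -2
t=17: ŷ = -1.5 + 2.1·17 = 34.2; e = 32.7 − 34.2 = -1.5
t=21: ŷ = -1.5 + 2.1·21 = 42.6; e = 40.6 − 42.6 = -2
t=23: ŷ = -1.5 + 2.1·23 = 46.8; e = 45.8 − 46.8 = -1
t=25: ŷ = -1.5 + 2.1·25 = 51; e = 53 − 51 = 2
t=27: ŷ = -1.5 + 2.1·27 = 55.2; e = 56.2 − 55.2 = 1
t=29: ŷ = -1.5 + 2.1·29 = 59.4; e = 60.4 − 59.4 = 1

0.5, 2, -2, -1.5, -2, -1, 2, 1, 1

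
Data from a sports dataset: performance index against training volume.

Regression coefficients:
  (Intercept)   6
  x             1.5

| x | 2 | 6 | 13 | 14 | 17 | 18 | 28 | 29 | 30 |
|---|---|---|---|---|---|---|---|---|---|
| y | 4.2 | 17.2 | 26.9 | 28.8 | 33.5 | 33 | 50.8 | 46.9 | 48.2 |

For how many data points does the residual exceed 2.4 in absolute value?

x=2: ŷ = 6 + 1.5·2 = 9; r = 4.2 − 9 = -4.8
x=6: ŷ = 6 + 1.5·6 = 15; r = 17.2 − 15 = 2.2
x=13: ŷ = 6 + 1.5·13 = 25.5; r = 26.9 − 25.5 = 1.4
x=14: ŷ = 6 + 1.5·14 = 27; r = 28.8 − 27 = 1.8
x=17: ŷ = 6 + 1.5·17 = 31.5; r = 33.5 − 31.5 = 2
x=18: ŷ = 6 + 1.5·18 = 33; r = 33 − 33 = 0
x=28: ŷ = 6 + 1.5·28 = 48; r = 50.8 − 48 = 2.8
x=29: ŷ = 6 + 1.5·29 = 49.5; r = 46.9 − 49.5 = -2.6
x=30: ŷ = 6 + 1.5·30 = 51; r = 48.2 − 51 = -2.8
|r| > 2.4: x=2 (|r|=4.8), x=28 (|r|=2.8), x=29 (|r|=2.6), x=30 (|r|=2.8) → 4

4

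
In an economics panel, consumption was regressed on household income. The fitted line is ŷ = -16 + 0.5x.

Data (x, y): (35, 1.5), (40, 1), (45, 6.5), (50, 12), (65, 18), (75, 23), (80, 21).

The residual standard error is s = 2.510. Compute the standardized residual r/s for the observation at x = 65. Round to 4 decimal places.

ŷ = -16 + 0.5·65 = 16.5
r = 18 − 16.5 = 1.5
r/s = 1.5 / 2.510 = 0.5976

0.5976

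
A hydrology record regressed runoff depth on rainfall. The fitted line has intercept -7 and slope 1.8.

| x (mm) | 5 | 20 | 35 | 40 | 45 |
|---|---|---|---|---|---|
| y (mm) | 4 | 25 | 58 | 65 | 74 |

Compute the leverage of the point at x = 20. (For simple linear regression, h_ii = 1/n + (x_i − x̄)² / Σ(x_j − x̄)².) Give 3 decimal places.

x̄ = (5 + 20 + 35 + 40 + 45)/5 = 29
Σ(x − x̄)² = 576 + 81 + 36 + 121 + 256 = 1070
h = 1/5 + (-9)²/1070 = 0.2 + 0.0757009 = 0.276

h = 0.276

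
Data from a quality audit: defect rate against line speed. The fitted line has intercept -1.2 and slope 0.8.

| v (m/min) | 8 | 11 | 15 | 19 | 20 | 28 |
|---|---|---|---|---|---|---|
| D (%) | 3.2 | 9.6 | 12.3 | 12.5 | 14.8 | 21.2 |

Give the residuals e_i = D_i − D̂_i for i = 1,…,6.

-2, 2, 1.5, -1.5, 0, 0

v=8: D̂ = -1.2 + 0.8·8 = 5.2; e = 3.2 − 5.2 = -2
v=11: D̂ = -1.2 + 0.8·11 = 7.6; e = 9.6 − 7.6 = 2
v=15: D̂ = -1.2 + 0.8·15 = 10.8; e = 12.3 − 10.8 = 1.5
v=19: D̂ = -1.2 + 0.8·19 = 14; e = 12.5 − 14 = -1.5
v=20: D̂ = -1.2 + 0.8·20 = 14.8; e = 14.8 − 14.8 = 0
v=28: D̂ = -1.2 + 0.8·28 = 21.2; e = 21.2 − 21.2 = 0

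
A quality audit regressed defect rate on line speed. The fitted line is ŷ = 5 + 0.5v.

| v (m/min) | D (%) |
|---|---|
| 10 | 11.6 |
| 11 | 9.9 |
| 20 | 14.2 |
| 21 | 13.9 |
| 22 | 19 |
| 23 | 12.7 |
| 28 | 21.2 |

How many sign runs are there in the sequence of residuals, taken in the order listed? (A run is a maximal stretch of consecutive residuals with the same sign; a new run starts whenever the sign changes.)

5 runs

v=10: ŷ = 5 + 0.5·10 = 10; e = 11.6 − 10 = 1.6
v=11: ŷ = 5 + 0.5·11 = 10.5; e = 9.9 − 10.5 = -0.6
v=20: ŷ = 5 + 0.5·20 = 15; e = 14.2 − 15 = -0.8
v=21: ŷ = 5 + 0.5·21 = 15.5; e = 13.9 − 15.5 = -1.6
v=22: ŷ = 5 + 0.5·22 = 16; e = 19 − 16 = 3
v=23: ŷ = 5 + 0.5·23 = 16.5; e = 12.7 − 16.5 = -3.8
v=28: ŷ = 5 + 0.5·28 = 19; e = 21.2 − 19 = 2.2
Signs: + − − − + − +
Runs: +×1, −×3, +×1, −×1, +×1 → 5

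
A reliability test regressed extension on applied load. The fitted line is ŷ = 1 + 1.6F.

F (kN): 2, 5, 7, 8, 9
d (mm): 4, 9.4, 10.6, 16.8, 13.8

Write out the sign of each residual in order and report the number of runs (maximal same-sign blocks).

F=2: ŷ = 1 + 1.6·2 = 4.2; e = 4 − 4.2 = -0.2
F=5: ŷ = 1 + 1.6·5 = 9; e = 9.4 − 9 = 0.4
F=7: ŷ = 1 + 1.6·7 = 12.2; e = 10.6 − 12.2 = -1.6
F=8: ŷ = 1 + 1.6·8 = 13.8; e = 16.8 − 13.8 = 3
F=9: ŷ = 1 + 1.6·9 = 15.4; e = 13.8 − 15.4 = -1.6
Signs: − + − + −
Runs: −×1, +×1, −×1, +×1, −×1 → 5

5 runs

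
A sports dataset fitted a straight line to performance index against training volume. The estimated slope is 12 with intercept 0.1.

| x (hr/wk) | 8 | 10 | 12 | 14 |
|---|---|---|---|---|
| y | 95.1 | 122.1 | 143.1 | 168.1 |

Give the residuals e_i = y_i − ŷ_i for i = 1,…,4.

x=8: ŷ = 0.1 + 12·8 = 96.1; e = 95.1 − 96.1 = -1
x=10: ŷ = 0.1 + 12·10 = 120.1; e = 122.1 − 120.1 = 2
x=12: ŷ = 0.1 + 12·12 = 144.1; e = 143.1 − 144.1 = -1
x=14: ŷ = 0.1 + 12·14 = 168.1; e = 168.1 − 168.1 = 0

-1, 2, -1, 0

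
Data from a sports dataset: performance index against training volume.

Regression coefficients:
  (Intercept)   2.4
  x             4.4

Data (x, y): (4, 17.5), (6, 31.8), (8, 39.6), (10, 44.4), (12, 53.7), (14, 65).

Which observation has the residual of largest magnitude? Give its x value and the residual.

x=4: ŷ = 2.4 + 4.4·4 = 20; e = 17.5 − 20 = -2.5
x=6: ŷ = 2.4 + 4.4·6 = 28.8; e = 31.8 − 28.8 = 3
x=8: ŷ = 2.4 + 4.4·8 = 37.6; e = 39.6 − 37.6 = 2
x=10: ŷ = 2.4 + 4.4·10 = 46.4; e = 44.4 − 46.4 = -2
x=12: ŷ = 2.4 + 4.4·12 = 55.2; e = 53.7 − 55.2 = -1.5
x=14: ŷ = 2.4 + 4.4·14 = 64; e = 65 − 64 = 1
Largest |e| is 3 at x = 6, residual 3.

x = 6, e = 3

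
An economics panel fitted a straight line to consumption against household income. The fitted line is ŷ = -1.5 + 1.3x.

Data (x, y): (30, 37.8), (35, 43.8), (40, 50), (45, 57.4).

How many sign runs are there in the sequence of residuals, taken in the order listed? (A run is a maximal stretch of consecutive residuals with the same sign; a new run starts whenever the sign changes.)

3 runs

x=30: ŷ = -1.5 + 1.3·30 = 37.5; e = 37.8 − 37.5 = 0.3
x=35: ŷ = -1.5 + 1.3·35 = 44; e = 43.8 − 44 = -0.2
x=40: ŷ = -1.5 + 1.3·40 = 50.5; e = 50 − 50.5 = -0.5
x=45: ŷ = -1.5 + 1.3·45 = 57; e = 57.4 − 57 = 0.4
Signs: + − − +
Runs: +×1, −×2, +×1 → 3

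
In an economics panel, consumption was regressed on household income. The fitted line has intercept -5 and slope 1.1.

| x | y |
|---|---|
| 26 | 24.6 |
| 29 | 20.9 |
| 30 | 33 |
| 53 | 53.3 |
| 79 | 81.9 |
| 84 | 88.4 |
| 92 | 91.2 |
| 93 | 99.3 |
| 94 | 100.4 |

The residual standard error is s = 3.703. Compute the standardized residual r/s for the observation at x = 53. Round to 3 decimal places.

0.000

ŷ = -5 + 1.1·53 = 53.3
r = 53.3 − 53.3 = 0
r/s = 0 / 3.703 = 0.000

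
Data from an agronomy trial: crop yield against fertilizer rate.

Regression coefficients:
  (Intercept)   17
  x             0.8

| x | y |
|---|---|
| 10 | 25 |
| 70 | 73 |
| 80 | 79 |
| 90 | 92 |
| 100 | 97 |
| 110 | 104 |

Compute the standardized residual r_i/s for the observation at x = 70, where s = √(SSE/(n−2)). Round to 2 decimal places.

0.00

x=10: ŷ = 17 + 0.8·10 = 25; r = 25 − 25 = 0
x=70: ŷ = 17 + 0.8·70 = 73; r = 73 − 73 = 0
x=80: ŷ = 17 + 0.8·80 = 81; r = 79 − 81 = -2
x=90: ŷ = 17 + 0.8·90 = 89; r = 92 − 89 = 3
x=100: ŷ = 17 + 0.8·100 = 97; r = 97 − 97 = 0
x=110: ŷ = 17 + 0.8·110 = 105; r = 104 − 105 = -1
SSE = 0 + 0 + 4 + 9 + 0 + 1 = 14
s = √(14/4) = 1.87083
r/s = 0 / 1.87083 = 0.00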